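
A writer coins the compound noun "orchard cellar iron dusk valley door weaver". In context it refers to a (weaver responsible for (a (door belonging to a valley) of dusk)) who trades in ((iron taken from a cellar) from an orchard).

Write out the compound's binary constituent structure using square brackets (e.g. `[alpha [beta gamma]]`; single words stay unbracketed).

Overall it is a kind of weaver (specifically "dusk valley door weaver"); the modifier is "orchard cellar iron".
"orchard cellar iron" → head "iron" (specifically "cellar iron"), modifier "orchard".
"cellar iron" → head "iron", modifier "cellar".
"dusk valley door weaver" → head "weaver", modifier "dusk valley door".
"dusk valley door" → head "door" (specifically "valley door"), modifier "dusk".
"valley door" → head "door", modifier "valley".
So the structure is [[orchard [cellar iron]] [[dusk [valley door]] weaver]].

[[orchard [cellar iron]] [[dusk [valley door]] weaver]]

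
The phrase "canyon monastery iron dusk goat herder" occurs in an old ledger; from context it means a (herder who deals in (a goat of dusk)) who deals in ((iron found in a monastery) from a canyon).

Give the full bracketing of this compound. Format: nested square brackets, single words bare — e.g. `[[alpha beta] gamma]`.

[[canyon [monastery iron]] [[dusk goat] herder]]

Whole compound: head "herder" (specifically "dusk goat herder"), modifier "canyon monastery iron".
Within "canyon monastery iron", the head is "iron" (specifically "monastery iron") and the modifier is "canyon".
Within "monastery iron", the head is "iron" and the modifier is "monastery".
Within "dusk goat herder", the head is "herder" and the modifier is "dusk goat".
Within "dusk goat", the head is "goat" and the modifier is "dusk".
So the structure is [[canyon [monastery iron]] [[dusk goat] herder]].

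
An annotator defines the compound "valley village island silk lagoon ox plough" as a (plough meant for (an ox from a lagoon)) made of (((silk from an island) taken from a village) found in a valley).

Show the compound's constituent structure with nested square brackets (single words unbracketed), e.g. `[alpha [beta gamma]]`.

Overall it is a kind of plough (specifically "lagoon ox plough"); the modifier is "valley village island silk".
"valley village island silk" → head "silk" (specifically "village island silk"), modifier "valley".
"village island silk" → head "silk" (specifically "island silk"), modifier "village".
"island silk" → head "silk", modifier "island".
"lagoon ox plough" → head "plough", modifier "lagoon ox".
"lagoon ox" → head "ox", modifier "lagoon".
Assembled: [[valley [village [island silk]]] [[lagoon ox] plough]].

[[valley [village [island silk]]] [[lagoon ox] plough]]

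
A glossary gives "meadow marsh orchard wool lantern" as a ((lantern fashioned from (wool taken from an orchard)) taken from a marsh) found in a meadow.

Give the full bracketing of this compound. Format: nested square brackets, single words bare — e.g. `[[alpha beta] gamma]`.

[meadow [marsh [[orchard wool] lantern]]]

At the top level: head "lantern" (specifically "marsh orchard wool lantern"); modifier "meadow".
Inside "marsh orchard wool lantern": head "lantern" (specifically "orchard wool lantern"), modifier "marsh".
Inside "orchard wool lantern": head "lantern", modifier "orchard wool".
Inside "orchard wool": head "wool", modifier "orchard".
Putting it together: [meadow [marsh [[orchard wool] lantern]]].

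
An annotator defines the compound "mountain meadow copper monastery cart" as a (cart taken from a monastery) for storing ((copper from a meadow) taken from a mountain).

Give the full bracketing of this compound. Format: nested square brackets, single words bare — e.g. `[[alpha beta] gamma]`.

Overall it is a kind of cart (specifically "monastery cart"); the modifier is "mountain meadow copper".
Within "mountain meadow copper", the head is "copper" (specifically "meadow copper") and the modifier is "mountain".
Within "meadow copper", the head is "copper" and the modifier is "meadow".
Within "monastery cart", the head is "cart" and the modifier is "monastery".
Putting it together: [[mountain [meadow copper]] [monastery cart]].

[[mountain [meadow copper]] [monastery cart]]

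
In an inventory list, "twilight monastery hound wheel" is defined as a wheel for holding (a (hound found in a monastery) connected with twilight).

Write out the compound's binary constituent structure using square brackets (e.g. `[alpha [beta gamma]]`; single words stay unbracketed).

The outermost head in the paraphrase is "wheel", modified by "twilight monastery hound".
Within "twilight monastery hound", the head is "hound" (specifically "monastery hound") and the modifier is "twilight".
Within "monastery hound", the head is "hound" and the modifier is "monastery".
Assembled: [[twilight [monastery hound]] wheel].

[[twilight [monastery hound]] wheel]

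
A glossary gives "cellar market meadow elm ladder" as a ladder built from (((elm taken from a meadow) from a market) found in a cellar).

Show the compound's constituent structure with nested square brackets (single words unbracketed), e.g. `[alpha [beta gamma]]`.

Whole compound: head "ladder", modifier "cellar market meadow elm".
Inside "cellar market meadow elm": head "elm" (specifically "market meadow elm"), modifier "cellar".
Inside "market meadow elm": head "elm" (specifically "meadow elm"), modifier "market".
Inside "meadow elm": head "elm", modifier "meadow".
So the structure is [[cellar [market [meadow elm]]] ladder].

[[cellar [market [meadow elm]]] ladder]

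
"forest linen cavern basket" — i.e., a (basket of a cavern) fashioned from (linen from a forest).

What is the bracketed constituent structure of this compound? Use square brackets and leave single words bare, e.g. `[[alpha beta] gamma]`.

The outermost head in the paraphrase is "basket" (specifically "cavern basket"), modified by "forest linen".
Within "forest linen", the head is "linen" and the modifier is "forest".
Within "cavern basket", the head is "basket" and the modifier is "cavern".
Putting it together: [[forest linen] [cavern basket]].

[[forest linen] [cavern basket]]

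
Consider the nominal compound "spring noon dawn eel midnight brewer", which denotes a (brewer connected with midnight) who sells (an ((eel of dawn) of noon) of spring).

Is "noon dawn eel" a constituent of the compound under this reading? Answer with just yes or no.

The paraphrase groups the words so that "noon dawn eel" is one unit: it corresponds to a single parenthesized sub-phrase.
The full structure is [[spring [noon [dawn eel]]] [midnight brewer]], in which [noon dawn eel] is a constituent.

yes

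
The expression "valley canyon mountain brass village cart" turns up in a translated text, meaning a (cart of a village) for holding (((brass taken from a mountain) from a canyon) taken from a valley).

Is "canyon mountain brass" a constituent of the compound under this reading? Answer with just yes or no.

yes

The paraphrase groups the words so that "canyon mountain brass" is one unit: it corresponds to a single parenthesized sub-phrase.
The full structure is [[valley [canyon [mountain brass]]] [village cart]], in which [canyon mountain brass] is a constituent.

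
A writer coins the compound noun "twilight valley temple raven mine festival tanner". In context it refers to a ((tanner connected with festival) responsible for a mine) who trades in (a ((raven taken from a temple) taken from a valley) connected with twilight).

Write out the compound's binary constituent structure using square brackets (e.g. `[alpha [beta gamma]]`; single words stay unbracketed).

[[twilight [valley [temple raven]]] [mine [festival tanner]]]

At the top level: head "tanner" (specifically "mine festival tanner"); modifier "twilight valley temple raven".
Within "twilight valley temple raven", the head is "raven" (specifically "valley temple raven") and the modifier is "twilight".
Within "valley temple raven", the head is "raven" (specifically "temple raven") and the modifier is "valley".
Within "temple raven", the head is "raven" and the modifier is "temple".
Within "mine festival tanner", the head is "tanner" (specifically "festival tanner") and the modifier is "mine".
Within "festival tanner", the head is "tanner" and the modifier is "festival".
Assembled: [[twilight [valley [temple raven]]] [mine [festival tanner]]].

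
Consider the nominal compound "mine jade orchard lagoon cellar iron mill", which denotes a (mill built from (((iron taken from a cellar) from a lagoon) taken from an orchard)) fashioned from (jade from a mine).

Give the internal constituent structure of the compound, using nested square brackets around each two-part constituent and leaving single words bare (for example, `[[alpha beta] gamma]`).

At the top level: head "mill" (specifically "orchard lagoon cellar iron mill"); modifier "mine jade".
Within "mine jade", the head is "jade" and the modifier is "mine".
Within "orchard lagoon cellar iron mill", the head is "mill" and the modifier is "orchard lagoon cellar iron".
Within "orchard lagoon cellar iron", the head is "iron" (specifically "lagoon cellar iron") and the modifier is "orchard".
Within "lagoon cellar iron", the head is "iron" (specifically "cellar iron") and the modifier is "lagoon".
Within "cellar iron", the head is "iron" and the modifier is "cellar".
Putting it together: [[mine jade] [[orchard [lagoon [cellar iron]]] mill]].

[[mine jade] [[orchard [lagoon [cellar iron]]] mill]]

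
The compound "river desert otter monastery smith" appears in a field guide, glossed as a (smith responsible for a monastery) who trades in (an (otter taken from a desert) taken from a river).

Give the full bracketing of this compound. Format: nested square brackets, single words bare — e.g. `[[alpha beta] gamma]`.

The outermost head in the paraphrase is "smith" (specifically "monastery smith"), modified by "river desert otter".
"river desert otter" → head "otter" (specifically "desert otter"), modifier "river".
"desert otter" → head "otter", modifier "desert".
"monastery smith" → head "smith", modifier "monastery".
Putting it together: [[river [desert otter]] [monastery smith]].

[[river [desert otter]] [monastery smith]]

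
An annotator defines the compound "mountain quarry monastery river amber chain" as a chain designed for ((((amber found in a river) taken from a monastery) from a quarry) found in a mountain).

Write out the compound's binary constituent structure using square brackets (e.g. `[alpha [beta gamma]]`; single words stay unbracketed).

[[mountain [quarry [monastery [river amber]]]] chain]

Overall it is a kind of chain; the modifier is "mountain quarry monastery river amber".
Within "mountain quarry monastery river amber", the head is "amber" (specifically "quarry monastery river amber") and the modifier is "mountain".
Within "quarry monastery river amber", the head is "amber" (specifically "monastery river amber") and the modifier is "quarry".
Within "monastery river amber", the head is "amber" (specifically "river amber") and the modifier is "monastery".
Within "river amber", the head is "amber" and the modifier is "river".
Assembled: [[mountain [quarry [monastery [river amber]]]] chain].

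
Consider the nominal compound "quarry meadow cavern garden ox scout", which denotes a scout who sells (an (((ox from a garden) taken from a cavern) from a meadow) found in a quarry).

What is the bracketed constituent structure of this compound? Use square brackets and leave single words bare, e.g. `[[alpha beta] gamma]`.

[[quarry [meadow [cavern [garden ox]]]] scout]

At the top level: head "scout"; modifier "quarry meadow cavern garden ox".
Inside "quarry meadow cavern garden ox": head "ox" (specifically "meadow cavern garden ox"), modifier "quarry".
Inside "meadow cavern garden ox": head "ox" (specifically "cavern garden ox"), modifier "meadow".
Inside "cavern garden ox": head "ox" (specifically "garden ox"), modifier "cavern".
Inside "garden ox": head "ox", modifier "garden".
Putting it together: [[quarry [meadow [cavern [garden ox]]]] scout].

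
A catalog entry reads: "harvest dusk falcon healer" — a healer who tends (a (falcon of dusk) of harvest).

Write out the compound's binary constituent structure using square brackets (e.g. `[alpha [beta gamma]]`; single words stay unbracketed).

[[harvest [dusk falcon]] healer]

The outermost head in the paraphrase is "healer", modified by "harvest dusk falcon".
Within "harvest dusk falcon", the head is "falcon" (specifically "dusk falcon") and the modifier is "harvest".
Within "dusk falcon", the head is "falcon" and the modifier is "dusk".
Assembled: [[harvest [dusk falcon]] healer].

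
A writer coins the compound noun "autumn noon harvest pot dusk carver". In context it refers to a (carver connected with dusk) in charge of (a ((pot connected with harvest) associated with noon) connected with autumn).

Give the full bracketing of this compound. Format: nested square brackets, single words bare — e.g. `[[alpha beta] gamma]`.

Whole compound: head "carver" (specifically "dusk carver"), modifier "autumn noon harvest pot".
"autumn noon harvest pot" → head "pot" (specifically "noon harvest pot"), modifier "autumn".
"noon harvest pot" → head "pot" (specifically "harvest pot"), modifier "noon".
"harvest pot" → head "pot", modifier "harvest".
"dusk carver" → head "carver", modifier "dusk".
Putting it together: [[autumn [noon [harvest pot]]] [dusk carver]].

[[autumn [noon [harvest pot]]] [dusk carver]]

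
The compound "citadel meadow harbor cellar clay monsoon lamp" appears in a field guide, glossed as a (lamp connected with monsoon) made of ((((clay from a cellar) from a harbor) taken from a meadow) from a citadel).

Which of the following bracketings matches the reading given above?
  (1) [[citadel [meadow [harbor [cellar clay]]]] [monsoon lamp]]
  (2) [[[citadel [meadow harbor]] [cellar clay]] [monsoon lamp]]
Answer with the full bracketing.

The paraphrase's head is the "lamp" part ("monsoon lamp"); its modifier is "citadel meadow harbor cellar clay".
That top-level split, carried through the inner groups, gives [[citadel [meadow [harbor [cellar clay]]]] [monsoon lamp]].

[[citadel [meadow [harbor [cellar clay]]]] [monsoon lamp]]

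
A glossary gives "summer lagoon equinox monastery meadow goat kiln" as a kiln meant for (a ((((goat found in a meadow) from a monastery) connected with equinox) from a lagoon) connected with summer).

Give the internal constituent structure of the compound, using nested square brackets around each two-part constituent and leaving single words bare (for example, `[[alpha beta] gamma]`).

[[summer [lagoon [equinox [monastery [meadow goat]]]]] kiln]

Overall it is a kind of kiln; the modifier is "summer lagoon equinox monastery meadow goat".
Within "summer lagoon equinox monastery meadow goat", the head is "goat" (specifically "lagoon equinox monastery meadow goat") and the modifier is "summer".
Within "lagoon equinox monastery meadow goat", the head is "goat" (specifically "equinox monastery meadow goat") and the modifier is "lagoon".
Within "equinox monastery meadow goat", the head is "goat" (specifically "monastery meadow goat") and the modifier is "equinox".
Within "monastery meadow goat", the head is "goat" (specifically "meadow goat") and the modifier is "monastery".
Within "meadow goat", the head is "goat" and the modifier is "meadow".
Putting it together: [[summer [lagoon [equinox [monastery [meadow goat]]]]] kiln].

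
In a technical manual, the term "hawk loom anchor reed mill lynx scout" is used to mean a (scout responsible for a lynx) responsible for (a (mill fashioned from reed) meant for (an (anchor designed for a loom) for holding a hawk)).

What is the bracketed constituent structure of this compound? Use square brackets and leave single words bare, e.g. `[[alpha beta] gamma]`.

At the top level: head "scout" (specifically "lynx scout"); modifier "hawk loom anchor reed mill".
Within "hawk loom anchor reed mill", the head is "mill" (specifically "reed mill") and the modifier is "hawk loom anchor".
Within "hawk loom anchor", the head is "anchor" (specifically "loom anchor") and the modifier is "hawk".
Within "loom anchor", the head is "anchor" and the modifier is "loom".
Within "reed mill", the head is "mill" and the modifier is "reed".
Within "lynx scout", the head is "scout" and the modifier is "lynx".
So the structure is [[[hawk [loom anchor]] [reed mill]] [lynx scout]].

[[[hawk [loom anchor]] [reed mill]] [lynx scout]]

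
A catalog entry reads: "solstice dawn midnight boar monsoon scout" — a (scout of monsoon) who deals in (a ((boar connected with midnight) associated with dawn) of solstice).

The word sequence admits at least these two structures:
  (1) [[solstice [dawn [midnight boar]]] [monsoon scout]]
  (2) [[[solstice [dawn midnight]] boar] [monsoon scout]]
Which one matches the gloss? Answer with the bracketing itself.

[[solstice [dawn [midnight boar]]] [monsoon scout]]

The paraphrase's head is the "scout" part ("monsoon scout"); its modifier is "solstice dawn midnight boar".
That top-level split, carried through the inner groups, gives [[solstice [dawn [midnight boar]]] [monsoon scout]].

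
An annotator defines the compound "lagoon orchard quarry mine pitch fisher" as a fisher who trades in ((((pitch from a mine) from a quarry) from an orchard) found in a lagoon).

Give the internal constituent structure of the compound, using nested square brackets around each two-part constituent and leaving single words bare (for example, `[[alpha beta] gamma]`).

[[lagoon [orchard [quarry [mine pitch]]]] fisher]

At the top level: head "fisher"; modifier "lagoon orchard quarry mine pitch".
Inside "lagoon orchard quarry mine pitch": head "pitch" (specifically "orchard quarry mine pitch"), modifier "lagoon".
Inside "orchard quarry mine pitch": head "pitch" (specifically "quarry mine pitch"), modifier "orchard".
Inside "quarry mine pitch": head "pitch" (specifically "mine pitch"), modifier "quarry".
Inside "mine pitch": head "pitch", modifier "mine".
Assembled: [[lagoon [orchard [quarry [mine pitch]]]] fisher].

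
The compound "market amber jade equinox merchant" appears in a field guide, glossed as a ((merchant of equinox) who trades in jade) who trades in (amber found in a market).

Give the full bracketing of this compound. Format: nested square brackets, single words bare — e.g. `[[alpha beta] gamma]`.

Overall it is a kind of merchant (specifically "jade equinox merchant"); the modifier is "market amber".
"market amber" → head "amber", modifier "market".
"jade equinox merchant" → head "merchant" (specifically "equinox merchant"), modifier "jade".
"equinox merchant" → head "merchant", modifier "equinox".
Putting it together: [[market amber] [jade [equinox merchant]]].

[[market amber] [jade [equinox merchant]]]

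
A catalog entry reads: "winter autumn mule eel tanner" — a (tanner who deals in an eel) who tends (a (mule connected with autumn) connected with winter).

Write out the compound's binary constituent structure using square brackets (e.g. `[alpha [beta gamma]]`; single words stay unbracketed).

[[winter [autumn mule]] [eel tanner]]

At the top level: head "tanner" (specifically "eel tanner"); modifier "winter autumn mule".
"winter autumn mule" → head "mule" (specifically "autumn mule"), modifier "winter".
"autumn mule" → head "mule", modifier "autumn".
"eel tanner" → head "tanner", modifier "eel".
Putting it together: [[winter [autumn mule]] [eel tanner]].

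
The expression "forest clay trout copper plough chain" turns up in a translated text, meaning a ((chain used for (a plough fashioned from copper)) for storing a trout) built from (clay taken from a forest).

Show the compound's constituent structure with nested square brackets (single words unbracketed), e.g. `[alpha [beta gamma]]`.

Whole compound: head "chain" (specifically "trout copper plough chain"), modifier "forest clay".
Inside "forest clay": head "clay", modifier "forest".
Inside "trout copper plough chain": head "chain" (specifically "copper plough chain"), modifier "trout".
Inside "copper plough chain": head "chain", modifier "copper plough".
Inside "copper plough": head "plough", modifier "copper".
Putting it together: [[forest clay] [trout [[copper plough] chain]]].

[[forest clay] [trout [[copper plough] chain]]]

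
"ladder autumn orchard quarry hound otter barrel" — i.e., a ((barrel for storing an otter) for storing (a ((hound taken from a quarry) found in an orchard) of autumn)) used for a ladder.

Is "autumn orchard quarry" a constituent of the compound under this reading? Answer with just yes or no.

The top-level split is [ladder] [autumn orchard quarry hound otter barrel]; the full structure is [ladder [[autumn [orchard [quarry hound]]] [otter barrel]]].
"autumn orchard quarry" straddles a constituent boundary, so it is not a single unit.

no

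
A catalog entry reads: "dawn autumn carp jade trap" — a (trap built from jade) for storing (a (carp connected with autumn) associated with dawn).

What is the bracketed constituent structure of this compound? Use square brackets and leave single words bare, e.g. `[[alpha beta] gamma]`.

[[dawn [autumn carp]] [jade trap]]

Whole compound: head "trap" (specifically "jade trap"), modifier "dawn autumn carp".
Inside "dawn autumn carp": head "carp" (specifically "autumn carp"), modifier "dawn".
Inside "autumn carp": head "carp", modifier "autumn".
Inside "jade trap": head "trap", modifier "jade".
Putting it together: [[dawn [autumn carp]] [jade trap]].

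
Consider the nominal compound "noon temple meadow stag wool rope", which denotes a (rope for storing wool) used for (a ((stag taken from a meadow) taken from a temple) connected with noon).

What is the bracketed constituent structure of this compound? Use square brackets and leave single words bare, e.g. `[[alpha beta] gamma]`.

[[noon [temple [meadow stag]]] [wool rope]]

Overall it is a kind of rope (specifically "wool rope"); the modifier is "noon temple meadow stag".
Within "noon temple meadow stag", the head is "stag" (specifically "temple meadow stag") and the modifier is "noon".
Within "temple meadow stag", the head is "stag" (specifically "meadow stag") and the modifier is "temple".
Within "meadow stag", the head is "stag" and the modifier is "meadow".
Within "wool rope", the head is "rope" and the modifier is "wool".
Assembled: [[noon [temple [meadow stag]]] [wool rope]].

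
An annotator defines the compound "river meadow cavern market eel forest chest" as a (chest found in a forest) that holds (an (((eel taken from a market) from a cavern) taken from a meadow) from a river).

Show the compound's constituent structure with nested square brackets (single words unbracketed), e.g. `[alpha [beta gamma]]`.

[[river [meadow [cavern [market eel]]]] [forest chest]]

Overall it is a kind of chest (specifically "forest chest"); the modifier is "river meadow cavern market eel".
Inside "river meadow cavern market eel": head "eel" (specifically "meadow cavern market eel"), modifier "river".
Inside "meadow cavern market eel": head "eel" (specifically "cavern market eel"), modifier "meadow".
Inside "cavern market eel": head "eel" (specifically "market eel"), modifier "cavern".
Inside "market eel": head "eel", modifier "market".
Inside "forest chest": head "chest", modifier "forest".
Putting it together: [[river [meadow [cavern [market eel]]]] [forest chest]].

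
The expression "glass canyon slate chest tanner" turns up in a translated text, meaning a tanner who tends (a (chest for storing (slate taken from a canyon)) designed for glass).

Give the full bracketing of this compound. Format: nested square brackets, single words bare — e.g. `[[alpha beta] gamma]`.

[[glass [[canyon slate] chest]] tanner]

The outermost head in the paraphrase is "tanner", modified by "glass canyon slate chest".
Inside "glass canyon slate chest": head "chest" (specifically "canyon slate chest"), modifier "glass".
Inside "canyon slate chest": head "chest", modifier "canyon slate".
Inside "canyon slate": head "slate", modifier "canyon".
So the structure is [[glass [[canyon slate] chest]] tanner].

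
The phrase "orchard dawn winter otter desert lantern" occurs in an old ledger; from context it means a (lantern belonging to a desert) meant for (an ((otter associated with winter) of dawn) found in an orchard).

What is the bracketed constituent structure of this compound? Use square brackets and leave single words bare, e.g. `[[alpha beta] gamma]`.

[[orchard [dawn [winter otter]]] [desert lantern]]

At the top level: head "lantern" (specifically "desert lantern"); modifier "orchard dawn winter otter".
Within "orchard dawn winter otter", the head is "otter" (specifically "dawn winter otter") and the modifier is "orchard".
Within "dawn winter otter", the head is "otter" (specifically "winter otter") and the modifier is "dawn".
Within "winter otter", the head is "otter" and the modifier is "winter".
Within "desert lantern", the head is "lantern" and the modifier is "desert".
Putting it together: [[orchard [dawn [winter otter]]] [desert lantern]].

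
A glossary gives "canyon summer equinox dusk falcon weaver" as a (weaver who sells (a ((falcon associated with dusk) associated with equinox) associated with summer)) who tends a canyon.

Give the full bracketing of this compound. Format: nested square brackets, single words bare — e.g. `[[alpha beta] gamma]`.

The outermost head in the paraphrase is "weaver" (specifically "summer equinox dusk falcon weaver"), modified by "canyon".
"summer equinox dusk falcon weaver" → head "weaver", modifier "summer equinox dusk falcon".
"summer equinox dusk falcon" → head "falcon" (specifically "equinox dusk falcon"), modifier "summer".
"equinox dusk falcon" → head "falcon" (specifically "dusk falcon"), modifier "equinox".
"dusk falcon" → head "falcon", modifier "dusk".
Assembled: [canyon [[summer [equinox [dusk falcon]]] weaver]].

[canyon [[summer [equinox [dusk falcon]]] weaver]]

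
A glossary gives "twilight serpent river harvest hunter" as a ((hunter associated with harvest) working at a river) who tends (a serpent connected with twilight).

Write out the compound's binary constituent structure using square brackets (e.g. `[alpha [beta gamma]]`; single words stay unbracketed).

[[twilight serpent] [river [harvest hunter]]]

Whole compound: head "hunter" (specifically "river harvest hunter"), modifier "twilight serpent".
"twilight serpent" → head "serpent", modifier "twilight".
"river harvest hunter" → head "hunter" (specifically "harvest hunter"), modifier "river".
"harvest hunter" → head "hunter", modifier "harvest".
Assembled: [[twilight serpent] [river [harvest hunter]]].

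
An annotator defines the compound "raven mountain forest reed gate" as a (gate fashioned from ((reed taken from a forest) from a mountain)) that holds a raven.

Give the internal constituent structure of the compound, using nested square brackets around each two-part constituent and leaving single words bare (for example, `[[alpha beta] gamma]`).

At the top level: head "gate" (specifically "mountain forest reed gate"); modifier "raven".
Inside "mountain forest reed gate": head "gate", modifier "mountain forest reed".
Inside "mountain forest reed": head "reed" (specifically "forest reed"), modifier "mountain".
Inside "forest reed": head "reed", modifier "forest".
Putting it together: [raven [[mountain [forest reed]] gate]].

[raven [[mountain [forest reed]] gate]]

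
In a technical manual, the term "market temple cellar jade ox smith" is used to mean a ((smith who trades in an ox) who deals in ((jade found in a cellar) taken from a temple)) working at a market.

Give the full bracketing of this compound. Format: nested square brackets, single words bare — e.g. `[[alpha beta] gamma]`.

At the top level: head "smith" (specifically "temple cellar jade ox smith"); modifier "market".
Inside "temple cellar jade ox smith": head "smith" (specifically "ox smith"), modifier "temple cellar jade".
Inside "temple cellar jade": head "jade" (specifically "cellar jade"), modifier "temple".
Inside "cellar jade": head "jade", modifier "cellar".
Inside "ox smith": head "smith", modifier "ox".
Putting it together: [market [[temple [cellar jade]] [ox smith]]].

[market [[temple [cellar jade]] [ox smith]]]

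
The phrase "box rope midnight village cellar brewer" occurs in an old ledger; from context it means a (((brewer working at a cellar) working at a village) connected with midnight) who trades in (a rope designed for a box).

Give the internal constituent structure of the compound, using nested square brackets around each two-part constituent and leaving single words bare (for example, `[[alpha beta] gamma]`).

[[box rope] [midnight [village [cellar brewer]]]]

Overall it is a kind of brewer (specifically "midnight village cellar brewer"); the modifier is "box rope".
Inside "box rope": head "rope", modifier "box".
Inside "midnight village cellar brewer": head "brewer" (specifically "village cellar brewer"), modifier "midnight".
Inside "village cellar brewer": head "brewer" (specifically "cellar brewer"), modifier "village".
Inside "cellar brewer": head "brewer", modifier "cellar".
So the structure is [[box rope] [midnight [village [cellar brewer]]]].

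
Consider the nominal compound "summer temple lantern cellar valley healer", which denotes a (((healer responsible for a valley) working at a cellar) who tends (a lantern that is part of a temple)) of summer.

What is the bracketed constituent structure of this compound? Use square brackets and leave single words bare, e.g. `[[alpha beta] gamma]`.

Overall it is a kind of healer (specifically "temple lantern cellar valley healer"); the modifier is "summer".
Inside "temple lantern cellar valley healer": head "healer" (specifically "cellar valley healer"), modifier "temple lantern".
Inside "temple lantern": head "lantern", modifier "temple".
Inside "cellar valley healer": head "healer" (specifically "valley healer"), modifier "cellar".
Inside "valley healer": head "healer", modifier "valley".
Putting it together: [summer [[temple lantern] [cellar [valley healer]]]].

[summer [[temple lantern] [cellar [valley healer]]]]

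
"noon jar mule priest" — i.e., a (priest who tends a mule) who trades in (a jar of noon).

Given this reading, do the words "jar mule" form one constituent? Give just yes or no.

no

The top-level split is [noon jar] [mule priest]; the full structure is [[noon jar] [mule priest]].
"jar mule" straddles a constituent boundary, so it is not a single unit.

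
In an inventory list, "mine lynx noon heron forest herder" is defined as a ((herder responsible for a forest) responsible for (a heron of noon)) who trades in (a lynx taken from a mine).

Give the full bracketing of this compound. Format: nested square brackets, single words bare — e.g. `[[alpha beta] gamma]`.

[[mine lynx] [[noon heron] [forest herder]]]

Overall it is a kind of herder (specifically "noon heron forest herder"); the modifier is "mine lynx".
Inside "mine lynx": head "lynx", modifier "mine".
Inside "noon heron forest herder": head "herder" (specifically "forest herder"), modifier "noon heron".
Inside "noon heron": head "heron", modifier "noon".
Inside "forest herder": head "herder", modifier "forest".
Putting it together: [[mine lynx] [[noon heron] [forest herder]]].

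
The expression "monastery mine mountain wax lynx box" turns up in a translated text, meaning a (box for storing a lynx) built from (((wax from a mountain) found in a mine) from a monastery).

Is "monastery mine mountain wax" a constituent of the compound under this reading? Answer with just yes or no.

The paraphrase groups the words so that "monastery mine mountain wax" is one unit: it corresponds to a single parenthesized sub-phrase.
The full structure is [[monastery [mine [mountain wax]]] [lynx box]], in which [monastery mine mountain wax] is a constituent.

yes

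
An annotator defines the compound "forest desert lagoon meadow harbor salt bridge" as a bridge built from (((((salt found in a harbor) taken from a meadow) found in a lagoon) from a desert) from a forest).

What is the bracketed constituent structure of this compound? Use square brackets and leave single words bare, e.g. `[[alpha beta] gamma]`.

[[forest [desert [lagoon [meadow [harbor salt]]]]] bridge]

At the top level: head "bridge"; modifier "forest desert lagoon meadow harbor salt".
Within "forest desert lagoon meadow harbor salt", the head is "salt" (specifically "desert lagoon meadow harbor salt") and the modifier is "forest".
Within "desert lagoon meadow harbor salt", the head is "salt" (specifically "lagoon meadow harbor salt") and the modifier is "desert".
Within "lagoon meadow harbor salt", the head is "salt" (specifically "meadow harbor salt") and the modifier is "lagoon".
Within "meadow harbor salt", the head is "salt" (specifically "harbor salt") and the modifier is "meadow".
Within "harbor salt", the head is "salt" and the modifier is "harbor".
Assembled: [[forest [desert [lagoon [meadow [harbor salt]]]]] bridge].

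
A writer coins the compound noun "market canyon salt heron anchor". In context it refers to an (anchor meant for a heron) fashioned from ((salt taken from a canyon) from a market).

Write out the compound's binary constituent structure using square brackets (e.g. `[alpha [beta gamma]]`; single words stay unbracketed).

Overall it is a kind of anchor (specifically "heron anchor"); the modifier is "market canyon salt".
"market canyon salt" → head "salt" (specifically "canyon salt"), modifier "market".
"canyon salt" → head "salt", modifier "canyon".
"heron anchor" → head "anchor", modifier "heron".
Putting it together: [[market [canyon salt]] [heron anchor]].

[[market [canyon salt]] [heron anchor]]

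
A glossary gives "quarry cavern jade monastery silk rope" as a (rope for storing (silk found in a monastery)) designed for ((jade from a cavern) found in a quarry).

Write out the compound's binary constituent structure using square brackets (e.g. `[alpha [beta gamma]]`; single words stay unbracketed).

[[quarry [cavern jade]] [[monastery silk] rope]]

Whole compound: head "rope" (specifically "monastery silk rope"), modifier "quarry cavern jade".
Within "quarry cavern jade", the head is "jade" (specifically "cavern jade") and the modifier is "quarry".
Within "cavern jade", the head is "jade" and the modifier is "cavern".
Within "monastery silk rope", the head is "rope" and the modifier is "monastery silk".
Within "monastery silk", the head is "silk" and the modifier is "monastery".
Putting it together: [[quarry [cavern jade]] [[monastery silk] rope]].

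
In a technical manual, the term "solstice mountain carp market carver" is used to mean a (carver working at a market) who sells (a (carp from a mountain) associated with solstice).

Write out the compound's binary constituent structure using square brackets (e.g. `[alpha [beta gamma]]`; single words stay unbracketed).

Overall it is a kind of carver (specifically "market carver"); the modifier is "solstice mountain carp".
"solstice mountain carp" → head "carp" (specifically "mountain carp"), modifier "solstice".
"mountain carp" → head "carp", modifier "mountain".
"market carver" → head "carver", modifier "market".
Putting it together: [[solstice [mountain carp]] [market carver]].

[[solstice [mountain carp]] [market carver]]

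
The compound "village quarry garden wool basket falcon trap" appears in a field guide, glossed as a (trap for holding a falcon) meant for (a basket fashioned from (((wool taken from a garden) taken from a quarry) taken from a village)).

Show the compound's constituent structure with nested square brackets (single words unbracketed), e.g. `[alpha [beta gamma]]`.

The outermost head in the paraphrase is "trap" (specifically "falcon trap"), modified by "village quarry garden wool basket".
Inside "village quarry garden wool basket": head "basket", modifier "village quarry garden wool".
Inside "village quarry garden wool": head "wool" (specifically "quarry garden wool"), modifier "village".
Inside "quarry garden wool": head "wool" (specifically "garden wool"), modifier "quarry".
Inside "garden wool": head "wool", modifier "garden".
Inside "falcon trap": head "trap", modifier "falcon".
So the structure is [[[village [quarry [garden wool]]] basket] [falcon trap]].

[[[village [quarry [garden wool]]] basket] [falcon trap]]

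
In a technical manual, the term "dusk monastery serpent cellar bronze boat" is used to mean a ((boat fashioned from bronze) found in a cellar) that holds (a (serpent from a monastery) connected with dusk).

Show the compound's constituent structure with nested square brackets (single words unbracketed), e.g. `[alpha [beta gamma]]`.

[[dusk [monastery serpent]] [cellar [bronze boat]]]

At the top level: head "boat" (specifically "cellar bronze boat"); modifier "dusk monastery serpent".
"dusk monastery serpent" → head "serpent" (specifically "monastery serpent"), modifier "dusk".
"monastery serpent" → head "serpent", modifier "monastery".
"cellar bronze boat" → head "boat" (specifically "bronze boat"), modifier "cellar".
"bronze boat" → head "boat", modifier "bronze".
Putting it together: [[dusk [monastery serpent]] [cellar [bronze boat]]].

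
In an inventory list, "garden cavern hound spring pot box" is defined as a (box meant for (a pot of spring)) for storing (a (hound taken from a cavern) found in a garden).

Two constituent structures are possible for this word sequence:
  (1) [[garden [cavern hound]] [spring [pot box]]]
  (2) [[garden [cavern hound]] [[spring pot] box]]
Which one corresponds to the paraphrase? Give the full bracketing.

The paraphrase's head is the "box" part ("spring pot box"); its modifier is "garden cavern hound".
That top-level split, carried through the inner groups, gives [[garden [cavern hound]] [[spring pot] box]].

[[garden [cavern hound]] [[spring pot] box]]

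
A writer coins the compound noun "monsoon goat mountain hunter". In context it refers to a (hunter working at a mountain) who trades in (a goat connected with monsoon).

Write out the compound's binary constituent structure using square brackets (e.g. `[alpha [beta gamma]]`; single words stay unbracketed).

[[monsoon goat] [mountain hunter]]

At the top level: head "hunter" (specifically "mountain hunter"); modifier "monsoon goat".
Inside "monsoon goat": head "goat", modifier "monsoon".
Inside "mountain hunter": head "hunter", modifier "mountain".
Putting it together: [[monsoon goat] [mountain hunter]].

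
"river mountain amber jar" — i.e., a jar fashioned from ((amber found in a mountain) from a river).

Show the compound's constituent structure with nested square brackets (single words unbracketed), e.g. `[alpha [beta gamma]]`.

[[river [mountain amber]] jar]

The outermost head in the paraphrase is "jar", modified by "river mountain amber".
Within "river mountain amber", the head is "amber" (specifically "mountain amber") and the modifier is "river".
Within "mountain amber", the head is "amber" and the modifier is "mountain".
Assembled: [[river [mountain amber]] jar].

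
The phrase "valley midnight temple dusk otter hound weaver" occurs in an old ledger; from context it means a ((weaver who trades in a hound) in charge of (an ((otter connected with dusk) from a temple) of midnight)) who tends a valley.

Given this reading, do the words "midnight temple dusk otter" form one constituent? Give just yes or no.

The paraphrase groups the words so that "midnight temple dusk otter" is one unit: it corresponds to a single parenthesized sub-phrase.
The full structure is [valley [[midnight [temple [dusk otter]]] [hound weaver]]], in which [midnight temple dusk otter] is a constituent.

yes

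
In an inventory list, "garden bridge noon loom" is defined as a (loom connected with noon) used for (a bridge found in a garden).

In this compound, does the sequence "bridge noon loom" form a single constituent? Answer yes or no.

no

The top-level split is [garden bridge] [noon loom]; the full structure is [[garden bridge] [noon loom]].
"bridge noon loom" straddles a constituent boundary, so it is not a single unit.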